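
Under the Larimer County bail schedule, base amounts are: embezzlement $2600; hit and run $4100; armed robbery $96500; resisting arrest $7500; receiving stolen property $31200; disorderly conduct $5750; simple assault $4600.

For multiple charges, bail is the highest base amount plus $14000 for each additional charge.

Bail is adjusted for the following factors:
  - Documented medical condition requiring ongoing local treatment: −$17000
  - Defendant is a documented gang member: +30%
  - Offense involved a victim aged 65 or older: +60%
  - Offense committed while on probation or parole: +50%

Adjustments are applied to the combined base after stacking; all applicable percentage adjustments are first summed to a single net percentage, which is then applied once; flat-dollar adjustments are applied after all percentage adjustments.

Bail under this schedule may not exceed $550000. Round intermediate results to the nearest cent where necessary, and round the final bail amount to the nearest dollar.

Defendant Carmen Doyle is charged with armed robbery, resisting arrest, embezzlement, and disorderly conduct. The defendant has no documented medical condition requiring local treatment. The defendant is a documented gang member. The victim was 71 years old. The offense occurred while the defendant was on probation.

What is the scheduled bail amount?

Base amounts from the schedule: armed robbery $96500; resisting arrest $7500; embezzlement $2600; disorderly conduct $5750.
Stacking rule: highest base plus $14000 per additional charge. Highest is armed robbery at $96500; 3 additional charges → +$42000. Combined base = $138500.
Net percentage adjustment: +30% +60% +50% = +140%. $138500 × 2.4 = $332400.
$332400 is within the $550000 maximum.

$332400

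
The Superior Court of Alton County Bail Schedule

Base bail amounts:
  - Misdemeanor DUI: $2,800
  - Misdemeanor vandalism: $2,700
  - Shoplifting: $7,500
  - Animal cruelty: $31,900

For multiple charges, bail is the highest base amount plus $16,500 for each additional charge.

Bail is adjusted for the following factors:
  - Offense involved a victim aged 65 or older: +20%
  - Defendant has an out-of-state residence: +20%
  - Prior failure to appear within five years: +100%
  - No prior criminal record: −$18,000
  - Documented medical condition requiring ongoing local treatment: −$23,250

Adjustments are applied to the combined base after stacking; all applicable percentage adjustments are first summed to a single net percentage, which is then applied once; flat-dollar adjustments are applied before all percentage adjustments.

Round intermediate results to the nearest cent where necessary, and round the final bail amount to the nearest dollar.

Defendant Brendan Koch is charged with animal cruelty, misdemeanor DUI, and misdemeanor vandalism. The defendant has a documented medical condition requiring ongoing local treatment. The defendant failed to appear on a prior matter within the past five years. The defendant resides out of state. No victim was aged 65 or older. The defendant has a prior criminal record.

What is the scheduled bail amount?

$91,630

Base amounts from the schedule: animal cruelty $31,900; misdemeanor DUI $2,800; misdemeanor vandalism $2,700.
Stacking rule: highest base plus $16,500 per additional charge. Highest is animal cruelty at $31,900; 2 additional charges → +$33,000. Combined base = $64,900.
Documented medical condition requiring ongoing local treatment (−$23,250 flat): $64,900 − $23,250 = $41,650.
Net percentage adjustment: +20% +100% = +120%. $41,650 × 2.2 = $91,630.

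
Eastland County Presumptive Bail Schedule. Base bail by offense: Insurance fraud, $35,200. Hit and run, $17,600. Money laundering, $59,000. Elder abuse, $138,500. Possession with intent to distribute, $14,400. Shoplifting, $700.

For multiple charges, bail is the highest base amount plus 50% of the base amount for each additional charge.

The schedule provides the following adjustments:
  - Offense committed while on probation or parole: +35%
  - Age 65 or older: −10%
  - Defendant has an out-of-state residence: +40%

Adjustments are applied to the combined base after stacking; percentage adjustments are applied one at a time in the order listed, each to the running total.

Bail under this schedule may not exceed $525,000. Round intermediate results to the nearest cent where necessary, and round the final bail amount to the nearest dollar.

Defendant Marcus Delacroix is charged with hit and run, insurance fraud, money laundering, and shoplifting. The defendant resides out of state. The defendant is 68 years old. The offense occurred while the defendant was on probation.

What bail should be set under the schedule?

Base amounts from the schedule: hit and run $17,600; insurance fraud $35,200; money laundering $59,000; shoplifting $700.
Stacking rule: highest base plus 50% of each additional charge. Highest is money laundering at $59,000. Additional: $17,600 × 50% = $8,800; $35,200 × 50% = $17,600; $700 × 50% = $350. Combined base = $59,000 + $26,750 = $85,750.
Offense committed while on probation or parole (+35%): $85,750 × 1.35 = $115,762.50.
Age 65 or older (−10%): $115,762.50 × 0.9 = $104,186.25.
Defendant has an out-of-state residence (+40%): $104,186.25 × 1.4 = $145,860.75.
$145,860.75 is within the $525,000 maximum.
Rounded to the nearest dollar: $145,861.

$145,861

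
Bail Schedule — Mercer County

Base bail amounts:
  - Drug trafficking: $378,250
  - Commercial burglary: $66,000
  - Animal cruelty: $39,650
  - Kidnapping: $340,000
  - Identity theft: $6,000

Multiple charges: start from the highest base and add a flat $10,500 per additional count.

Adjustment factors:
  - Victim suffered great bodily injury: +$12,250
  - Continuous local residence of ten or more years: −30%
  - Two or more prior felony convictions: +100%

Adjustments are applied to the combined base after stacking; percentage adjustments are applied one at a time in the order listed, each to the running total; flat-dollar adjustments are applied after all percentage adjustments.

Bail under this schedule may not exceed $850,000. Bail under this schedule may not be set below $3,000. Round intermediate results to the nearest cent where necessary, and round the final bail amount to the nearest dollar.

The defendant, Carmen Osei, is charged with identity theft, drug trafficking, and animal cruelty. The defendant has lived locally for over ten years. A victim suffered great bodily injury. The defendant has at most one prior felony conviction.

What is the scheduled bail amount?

$291,725

Base amounts from the schedule: identity theft $6,000; drug trafficking $378,250; animal cruelty $39,650.
Stacking rule: highest base plus $10,500 per additional charge. Highest is drug trafficking at $378,250; 2 additional charges → +$21,000. Combined base = $399,250.
Continuous local residence of ten or more years (−30%): $399,250 × 0.7 = $279,475.
Victim suffered great bodily injury (+$12,250 flat): $279,475 + $12,250 = $291,725.
$291,725 is within the $850,000 maximum.
$291,725 is at or above the $3,000 minimum.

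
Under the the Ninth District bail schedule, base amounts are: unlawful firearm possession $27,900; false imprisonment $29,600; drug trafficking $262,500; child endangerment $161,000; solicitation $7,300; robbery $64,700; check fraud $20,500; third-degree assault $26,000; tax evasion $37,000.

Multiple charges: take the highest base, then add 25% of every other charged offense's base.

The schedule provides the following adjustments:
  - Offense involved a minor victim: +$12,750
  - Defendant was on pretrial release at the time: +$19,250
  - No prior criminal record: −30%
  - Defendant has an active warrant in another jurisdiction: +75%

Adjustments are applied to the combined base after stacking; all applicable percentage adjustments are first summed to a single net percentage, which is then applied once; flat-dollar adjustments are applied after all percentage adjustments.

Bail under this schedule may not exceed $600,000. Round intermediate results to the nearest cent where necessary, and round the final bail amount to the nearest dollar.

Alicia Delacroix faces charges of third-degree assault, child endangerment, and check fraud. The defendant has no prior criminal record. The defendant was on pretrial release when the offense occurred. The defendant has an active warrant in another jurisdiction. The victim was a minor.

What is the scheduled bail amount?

Base amounts from the schedule: third-degree assault $26,000; child endangerment $161,000; check fraud $20,500.
Stacking rule: highest base plus 25% of each additional charge. Highest is child endangerment at $161,000. Additional: $26,000 × 25% = $6,500; $20,500 × 25% = $5,125. Combined base = $161,000 + $11,625 = $172,625.
Net percentage adjustment: −30% +75% = +45%. $172,625 × 1.45 = $250,306.25.
Offense involved a minor victim (+$12,750 flat): $250,306.25 + $12,750 = $263,056.25.
Defendant was on pretrial release at the time (+$19,250 flat): $263,056.25 + $19,250 = $282,306.25.
$282,306.25 is within the $600,000 maximum.
Rounded to the nearest dollar: $282,306.

$282,306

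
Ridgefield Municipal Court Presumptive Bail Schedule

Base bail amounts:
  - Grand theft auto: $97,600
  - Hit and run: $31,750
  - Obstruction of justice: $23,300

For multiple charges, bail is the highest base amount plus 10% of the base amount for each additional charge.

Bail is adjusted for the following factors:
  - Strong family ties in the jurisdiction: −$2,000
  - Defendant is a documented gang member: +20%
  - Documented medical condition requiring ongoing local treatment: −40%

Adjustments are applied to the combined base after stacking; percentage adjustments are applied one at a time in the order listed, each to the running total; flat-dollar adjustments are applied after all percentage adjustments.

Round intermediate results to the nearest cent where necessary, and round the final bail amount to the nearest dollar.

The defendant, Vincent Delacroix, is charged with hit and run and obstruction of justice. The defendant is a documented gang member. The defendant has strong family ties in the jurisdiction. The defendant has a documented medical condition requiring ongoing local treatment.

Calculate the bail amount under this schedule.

Base amounts from the schedule: hit and run $31,750; obstruction of justice $23,300.
Stacking rule: highest base plus 10% of each additional charge. Highest is hit and run at $31,750. Additional: $23,300 × 10% = $2,330. Combined base = $31,750 + $2,330 = $34,080.
Defendant is a documented gang member (+20%): $34,080 × 1.2 = $40,896.
Documented medical condition requiring ongoing local treatment (−40%): $40,896 × 0.6 = $24,537.60.
Strong family ties in the jurisdiction (−$2,000 flat): $24,537.60 − $2,000 = $22,537.60.
Rounded to the nearest dollar: $22,538.

$22,538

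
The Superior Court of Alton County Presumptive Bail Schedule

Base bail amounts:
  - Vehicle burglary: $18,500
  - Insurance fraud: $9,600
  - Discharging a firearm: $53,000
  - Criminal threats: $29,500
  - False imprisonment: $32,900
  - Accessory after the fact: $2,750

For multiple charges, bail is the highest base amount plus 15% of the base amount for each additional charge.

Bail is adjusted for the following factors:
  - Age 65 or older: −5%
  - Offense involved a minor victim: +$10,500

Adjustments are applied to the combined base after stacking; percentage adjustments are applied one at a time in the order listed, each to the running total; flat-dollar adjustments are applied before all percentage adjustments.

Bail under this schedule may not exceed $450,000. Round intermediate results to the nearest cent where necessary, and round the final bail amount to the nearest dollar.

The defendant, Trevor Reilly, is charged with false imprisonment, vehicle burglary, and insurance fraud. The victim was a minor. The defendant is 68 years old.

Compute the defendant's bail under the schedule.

$45,234

Base amounts from the schedule: false imprisonment $32,900; vehicle burglary $18,500; insurance fraud $9,600.
Stacking rule: highest base plus 15% of each additional charge. Highest is false imprisonment at $32,900. Additional: $18,500 × 15% = $2,775; $9,600 × 15% = $1,440. Combined base = $32,900 + $4,215 = $37,115.
Offense involved a minor victim (+$10,500 flat): $37,115 + $10,500 = $47,615.
Age 65 or older (−5%): $47,615 × 0.95 = $45,234.25.
$45,234.25 is within the $450,000 maximum.
Rounded to the nearest dollar: $45,234.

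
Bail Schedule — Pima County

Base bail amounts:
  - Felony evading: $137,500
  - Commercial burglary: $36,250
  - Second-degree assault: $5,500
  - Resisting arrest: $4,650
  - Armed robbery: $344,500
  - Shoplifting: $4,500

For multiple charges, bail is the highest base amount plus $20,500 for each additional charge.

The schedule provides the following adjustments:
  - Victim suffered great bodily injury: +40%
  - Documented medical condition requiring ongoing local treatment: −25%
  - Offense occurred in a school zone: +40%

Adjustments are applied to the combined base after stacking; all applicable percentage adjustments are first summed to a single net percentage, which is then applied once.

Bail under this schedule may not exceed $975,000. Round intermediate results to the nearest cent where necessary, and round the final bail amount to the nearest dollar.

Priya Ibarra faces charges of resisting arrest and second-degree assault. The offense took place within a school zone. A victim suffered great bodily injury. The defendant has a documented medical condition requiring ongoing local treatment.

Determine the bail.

$40,300

Base amounts from the schedule: resisting arrest $4,650; second-degree assault $5,500.
Stacking rule: highest base plus $20,500 per additional charge. Highest is second-degree assault at $5,500; 1 additional charge → +$20,500. Combined base = $26,000.
Net percentage adjustment: +40% −25% +40% = +55%. $26,000 × 1.55 = $40,300.
$40,300 is within the $975,000 maximum.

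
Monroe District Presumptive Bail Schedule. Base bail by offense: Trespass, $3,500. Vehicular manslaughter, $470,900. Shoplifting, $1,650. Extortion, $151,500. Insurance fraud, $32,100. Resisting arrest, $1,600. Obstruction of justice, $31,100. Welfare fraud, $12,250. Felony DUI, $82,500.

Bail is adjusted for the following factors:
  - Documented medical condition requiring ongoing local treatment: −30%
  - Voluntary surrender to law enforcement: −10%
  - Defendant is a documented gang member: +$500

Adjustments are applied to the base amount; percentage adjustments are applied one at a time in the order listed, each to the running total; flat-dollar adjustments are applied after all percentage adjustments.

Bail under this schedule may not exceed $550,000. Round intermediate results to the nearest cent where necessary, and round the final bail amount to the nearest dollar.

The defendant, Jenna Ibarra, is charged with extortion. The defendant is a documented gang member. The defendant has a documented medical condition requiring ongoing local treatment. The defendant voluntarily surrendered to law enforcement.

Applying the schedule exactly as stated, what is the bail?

Base amounts from the schedule: extortion $151,500.
Single charge. Combined base = $151,500.
Documented medical condition requiring ongoing local treatment (−30%): $151,500 × 0.7 = $106,050.
Voluntary surrender to law enforcement (−10%): $106,050 × 0.9 = $95,445.
Defendant is a documented gang member (+$500 flat): $95,445 + $500 = $95,945.
$95,945 is within the $550,000 maximum.

$95,945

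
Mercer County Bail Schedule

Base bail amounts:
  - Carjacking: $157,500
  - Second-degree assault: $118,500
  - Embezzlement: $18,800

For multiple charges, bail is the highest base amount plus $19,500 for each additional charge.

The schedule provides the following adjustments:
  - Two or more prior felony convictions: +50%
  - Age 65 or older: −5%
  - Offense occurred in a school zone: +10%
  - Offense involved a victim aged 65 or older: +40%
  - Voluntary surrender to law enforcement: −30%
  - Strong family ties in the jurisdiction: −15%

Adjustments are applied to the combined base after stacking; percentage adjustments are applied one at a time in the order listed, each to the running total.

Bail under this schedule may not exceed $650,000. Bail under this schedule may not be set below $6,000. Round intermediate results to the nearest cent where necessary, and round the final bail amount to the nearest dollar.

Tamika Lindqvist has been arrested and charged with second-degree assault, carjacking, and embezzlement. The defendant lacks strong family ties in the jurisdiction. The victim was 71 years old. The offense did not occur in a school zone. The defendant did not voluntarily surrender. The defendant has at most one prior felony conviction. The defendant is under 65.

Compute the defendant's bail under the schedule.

$275,100

Base amounts from the schedule: second-degree assault $118,500; carjacking $157,500; embezzlement $18,800.
Stacking rule: highest base plus $19,500 per additional charge. Highest is carjacking at $157,500; 2 additional charges → +$39,000. Combined base = $196,500.
Offense involved a victim aged 65 or older (+40%): $196,500 × 1.4 = $275,100.
$275,100 is within the $650,000 maximum.
$275,100 is at or above the $6,000 minimum.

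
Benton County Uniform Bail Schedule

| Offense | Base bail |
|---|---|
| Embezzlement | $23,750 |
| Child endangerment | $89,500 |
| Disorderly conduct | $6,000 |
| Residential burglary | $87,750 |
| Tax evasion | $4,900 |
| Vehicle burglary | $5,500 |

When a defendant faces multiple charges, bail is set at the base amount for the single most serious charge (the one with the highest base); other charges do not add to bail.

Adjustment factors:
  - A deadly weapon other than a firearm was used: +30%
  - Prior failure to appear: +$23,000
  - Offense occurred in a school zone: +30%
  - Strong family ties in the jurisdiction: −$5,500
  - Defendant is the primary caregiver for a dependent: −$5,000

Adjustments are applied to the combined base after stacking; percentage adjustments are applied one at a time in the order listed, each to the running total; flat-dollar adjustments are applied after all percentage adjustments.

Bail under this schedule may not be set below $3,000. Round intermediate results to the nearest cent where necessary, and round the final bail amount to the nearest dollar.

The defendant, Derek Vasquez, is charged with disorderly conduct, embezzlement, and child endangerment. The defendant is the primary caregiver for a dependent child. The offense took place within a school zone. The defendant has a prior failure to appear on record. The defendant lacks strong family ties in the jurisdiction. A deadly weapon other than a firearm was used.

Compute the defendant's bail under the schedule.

Base amounts from the schedule: disorderly conduct $6,000; embezzlement $23,750; child endangerment $89,500.
Stacking rule: use the highest base only. Highest is child endangerment at $89,500. Combined base = $89,500.
A deadly weapon other than a firearm was used (+30%): $89,500 × 1.3 = $116,350.
Offense occurred in a school zone (+30%): $116,350 × 1.3 = $151,255.
Prior failure to appear (+$23,000 flat): $151,255 + $23,000 = $174,255.
Defendant is the primary caregiver for a dependent (−$5,000 flat): $174,255 − $5,000 = $169,255.
$169,255 is at or above the $3,000 minimum.

$169,255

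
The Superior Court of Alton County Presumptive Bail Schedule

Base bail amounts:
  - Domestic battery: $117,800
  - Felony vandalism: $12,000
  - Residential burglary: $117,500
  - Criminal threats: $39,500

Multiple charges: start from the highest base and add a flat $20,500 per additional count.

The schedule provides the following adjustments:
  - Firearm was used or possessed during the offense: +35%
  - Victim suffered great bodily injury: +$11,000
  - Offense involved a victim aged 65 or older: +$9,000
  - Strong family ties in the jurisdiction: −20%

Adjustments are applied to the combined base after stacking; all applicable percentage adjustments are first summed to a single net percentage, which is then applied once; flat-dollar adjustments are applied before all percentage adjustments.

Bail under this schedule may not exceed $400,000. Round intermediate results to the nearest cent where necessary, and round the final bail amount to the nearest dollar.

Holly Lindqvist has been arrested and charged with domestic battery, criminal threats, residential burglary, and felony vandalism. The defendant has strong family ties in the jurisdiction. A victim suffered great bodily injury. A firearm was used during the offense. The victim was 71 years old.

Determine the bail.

$229,195

Base amounts from the schedule: domestic battery $117,800; criminal threats $39,500; residential burglary $117,500; felony vandalism $12,000.
Stacking rule: highest base plus $20,500 per additional charge. Highest is domestic battery at $117,800; 3 additional charges → +$61,500. Combined base = $179,300.
Victim suffered great bodily injury (+$11,000 flat): $179,300 + $11,000 = $190,300.
Offense involved a victim aged 65 or older (+$9,000 flat): $190,300 + $9,000 = $199,300.
Net percentage adjustment: +35% −20% = +15%. $199,300 × 1.15 = $229,195.
$229,195 is within the $400,000 maximum.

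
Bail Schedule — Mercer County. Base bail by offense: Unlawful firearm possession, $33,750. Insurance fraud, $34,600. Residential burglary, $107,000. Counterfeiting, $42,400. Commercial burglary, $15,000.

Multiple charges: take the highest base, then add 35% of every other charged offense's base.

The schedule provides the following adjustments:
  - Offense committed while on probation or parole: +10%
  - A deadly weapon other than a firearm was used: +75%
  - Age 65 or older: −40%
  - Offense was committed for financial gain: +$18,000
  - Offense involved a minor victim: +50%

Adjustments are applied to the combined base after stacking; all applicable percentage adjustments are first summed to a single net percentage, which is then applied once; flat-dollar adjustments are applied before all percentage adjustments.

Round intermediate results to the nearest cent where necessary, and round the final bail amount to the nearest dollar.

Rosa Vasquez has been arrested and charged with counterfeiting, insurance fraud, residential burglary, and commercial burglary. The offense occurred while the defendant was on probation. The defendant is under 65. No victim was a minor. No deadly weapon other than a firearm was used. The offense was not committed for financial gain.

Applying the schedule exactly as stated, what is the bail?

Base amounts from the schedule: counterfeiting $42,400; insurance fraud $34,600; residential burglary $107,000; commercial burglary $15,000.
Stacking rule: highest base plus 35% of each additional charge. Highest is residential burglary at $107,000. Additional: $42,400 × 35% = $14,840; $34,600 × 35% = $12,110; $15,000 × 35% = $5,250. Combined base = $107,000 + $32,200 = $139,200.
Offense committed while on probation or parole (+10%): $139,200 × 1.1 = $153,120.

$153,120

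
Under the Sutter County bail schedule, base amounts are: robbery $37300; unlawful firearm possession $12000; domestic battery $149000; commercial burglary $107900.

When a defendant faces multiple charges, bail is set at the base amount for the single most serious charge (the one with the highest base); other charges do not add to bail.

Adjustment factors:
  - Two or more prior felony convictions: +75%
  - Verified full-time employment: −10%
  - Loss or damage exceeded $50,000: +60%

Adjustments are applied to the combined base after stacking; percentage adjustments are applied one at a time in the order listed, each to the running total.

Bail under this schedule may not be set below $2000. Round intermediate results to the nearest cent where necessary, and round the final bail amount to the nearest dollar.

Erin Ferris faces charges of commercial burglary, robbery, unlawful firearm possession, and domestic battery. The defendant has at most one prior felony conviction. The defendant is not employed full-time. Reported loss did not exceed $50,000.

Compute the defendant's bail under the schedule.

$149000

Base amounts from the schedule: commercial burglary $107900; robbery $37300; unlawful firearm possession $12000; domestic battery $149000.
Stacking rule: use the highest base only. Highest is domestic battery at $149000. Combined base = $149000.
No adjustment factors apply to this defendant.
$149000 is at or above the $2000 minimum.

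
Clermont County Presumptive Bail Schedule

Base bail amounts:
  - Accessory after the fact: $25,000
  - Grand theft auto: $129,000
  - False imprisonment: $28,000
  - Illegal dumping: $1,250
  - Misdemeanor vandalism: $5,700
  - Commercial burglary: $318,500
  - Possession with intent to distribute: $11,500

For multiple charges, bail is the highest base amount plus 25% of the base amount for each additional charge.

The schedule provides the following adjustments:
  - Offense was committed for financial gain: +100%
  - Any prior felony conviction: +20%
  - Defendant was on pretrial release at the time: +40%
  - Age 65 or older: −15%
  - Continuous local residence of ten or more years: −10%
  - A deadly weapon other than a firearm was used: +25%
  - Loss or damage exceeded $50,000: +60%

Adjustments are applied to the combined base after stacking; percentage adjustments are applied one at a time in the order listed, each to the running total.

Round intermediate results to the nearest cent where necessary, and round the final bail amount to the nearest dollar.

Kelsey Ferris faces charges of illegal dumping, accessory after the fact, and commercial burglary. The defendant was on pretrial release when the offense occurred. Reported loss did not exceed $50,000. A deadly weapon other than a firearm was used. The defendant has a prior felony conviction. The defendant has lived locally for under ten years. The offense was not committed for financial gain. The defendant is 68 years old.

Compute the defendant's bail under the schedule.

Base amounts from the schedule: illegal dumping $1,250; accessory after the fact $25,000; commercial burglary $318,500.
Stacking rule: highest base plus 25% of each additional charge. Highest is commercial burglary at $318,500. Additional: $1,250 × 25% = $312.50; $25,000 × 25% = $6,250. Combined base = $318,500 + $6,562.50 = $325,062.50.
Any prior felony conviction (+20%): $325,062.50 × 1.2 = $390,075.
Defendant was on pretrial release at the time (+40%): $390,075 × 1.4 = $546,105.
Age 65 or older (−15%): $546,105 × 0.85 = $464,189.25.
A deadly weapon other than a firearm was used (+25%): $464,189.25 × 1.25 = $580,236.56.
Rounded to the nearest dollar: $580,237.

$580,237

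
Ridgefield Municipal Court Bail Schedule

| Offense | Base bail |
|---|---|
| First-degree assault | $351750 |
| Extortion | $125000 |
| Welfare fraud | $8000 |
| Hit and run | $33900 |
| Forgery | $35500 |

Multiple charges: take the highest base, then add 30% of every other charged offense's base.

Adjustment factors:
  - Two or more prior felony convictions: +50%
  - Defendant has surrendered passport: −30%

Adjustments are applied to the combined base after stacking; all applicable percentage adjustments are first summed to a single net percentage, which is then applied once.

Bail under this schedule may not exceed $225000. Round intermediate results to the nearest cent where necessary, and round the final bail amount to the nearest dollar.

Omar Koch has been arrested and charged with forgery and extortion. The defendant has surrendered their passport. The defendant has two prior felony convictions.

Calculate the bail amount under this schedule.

Base amounts from the schedule: forgery $35500; extortion $125000.
Stacking rule: highest base plus 30% of each additional charge. Highest is extortion at $125000. Additional: $35500 × 30% = $10650. Combined base = $125000 + $10650 = $135650.
Net percentage adjustment: +50% −30% = +20%. $135650 × 1.2 = $162780.
$162780 is within the $225000 maximum.

$162780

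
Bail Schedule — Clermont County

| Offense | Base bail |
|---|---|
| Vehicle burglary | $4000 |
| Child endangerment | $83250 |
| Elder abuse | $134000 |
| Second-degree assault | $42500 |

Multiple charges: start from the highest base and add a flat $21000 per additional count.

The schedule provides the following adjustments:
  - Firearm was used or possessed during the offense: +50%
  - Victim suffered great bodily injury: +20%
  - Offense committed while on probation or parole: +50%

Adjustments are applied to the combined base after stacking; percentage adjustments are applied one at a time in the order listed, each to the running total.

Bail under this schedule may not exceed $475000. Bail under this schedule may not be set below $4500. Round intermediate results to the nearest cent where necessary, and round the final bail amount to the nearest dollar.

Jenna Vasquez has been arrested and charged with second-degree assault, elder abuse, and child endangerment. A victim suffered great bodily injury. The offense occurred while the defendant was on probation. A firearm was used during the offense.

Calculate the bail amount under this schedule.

$475000

Base amounts from the schedule: second-degree assault $42500; elder abuse $134000; child endangerment $83250.
Stacking rule: highest base plus $21000 per additional charge. Highest is elder abuse at $134000; 2 additional charges → +$42000. Combined base = $176000.
Firearm was used or possessed during the offense (+50%): $176000 × 1.5 = $264000.
Victim suffered great bodily injury (+20%): $264000 × 1.2 = $316800.
Offense committed while on probation or parole (+50%): $316800 × 1.5 = $475200.
Result $475200 exceeds the maximum of $475000; bail is capped at $475000.
$475000 is at or above the $4500 minimum.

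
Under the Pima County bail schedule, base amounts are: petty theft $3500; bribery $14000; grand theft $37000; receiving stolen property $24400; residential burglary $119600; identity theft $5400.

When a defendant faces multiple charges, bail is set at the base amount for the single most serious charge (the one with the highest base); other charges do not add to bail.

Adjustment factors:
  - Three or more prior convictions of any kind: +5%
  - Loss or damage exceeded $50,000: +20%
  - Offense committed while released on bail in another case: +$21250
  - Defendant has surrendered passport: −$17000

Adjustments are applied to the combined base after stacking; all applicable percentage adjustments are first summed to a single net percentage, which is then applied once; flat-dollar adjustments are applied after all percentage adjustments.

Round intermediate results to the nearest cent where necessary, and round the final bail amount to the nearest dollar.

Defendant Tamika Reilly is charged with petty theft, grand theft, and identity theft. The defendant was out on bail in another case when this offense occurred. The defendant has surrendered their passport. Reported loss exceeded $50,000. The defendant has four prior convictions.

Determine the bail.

$50500

Base amounts from the schedule: petty theft $3500; grand theft $37000; identity theft $5400.
Stacking rule: use the highest base only. Highest is grand theft at $37000. Combined base = $37000.
Net percentage adjustment: +5% +20% = +25%. $37000 × 1.25 = $46250.
Offense committed while released on bail in another case (+$21250 flat): $46250 + $21250 = $67500.
Defendant has surrendered passport (−$17000 flat): $67500 − $17000 = $50500.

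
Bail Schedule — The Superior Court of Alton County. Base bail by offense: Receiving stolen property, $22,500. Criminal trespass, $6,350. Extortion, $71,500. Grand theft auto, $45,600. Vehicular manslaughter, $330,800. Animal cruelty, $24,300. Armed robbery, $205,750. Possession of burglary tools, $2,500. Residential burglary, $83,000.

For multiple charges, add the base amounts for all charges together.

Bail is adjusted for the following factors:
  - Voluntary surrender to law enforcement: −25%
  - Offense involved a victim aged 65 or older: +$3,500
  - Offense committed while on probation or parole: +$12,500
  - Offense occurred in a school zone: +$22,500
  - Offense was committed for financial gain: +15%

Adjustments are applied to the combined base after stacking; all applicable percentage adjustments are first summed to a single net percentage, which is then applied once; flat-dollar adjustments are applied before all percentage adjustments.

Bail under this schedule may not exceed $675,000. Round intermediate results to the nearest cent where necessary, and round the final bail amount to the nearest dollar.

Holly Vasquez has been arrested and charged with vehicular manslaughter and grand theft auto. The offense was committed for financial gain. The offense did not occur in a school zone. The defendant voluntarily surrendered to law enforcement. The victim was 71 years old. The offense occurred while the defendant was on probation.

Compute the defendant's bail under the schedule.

Base amounts from the schedule: vehicular manslaughter $330,800; grand theft auto $45,600.
Stacking rule: sum of all bases. $330,800 + $45,600 = $376,400.
Offense involved a victim aged 65 or older (+$3,500 flat): $376,400 + $3,500 = $379,900.
Offense committed while on probation or parole (+$12,500 flat): $379,900 + $12,500 = $392,400.
Net percentage adjustment: −25% +15% = −10%. $392,400 × 0.9 = $353,160.
$353,160 is within the $675,000 maximum.

$353,160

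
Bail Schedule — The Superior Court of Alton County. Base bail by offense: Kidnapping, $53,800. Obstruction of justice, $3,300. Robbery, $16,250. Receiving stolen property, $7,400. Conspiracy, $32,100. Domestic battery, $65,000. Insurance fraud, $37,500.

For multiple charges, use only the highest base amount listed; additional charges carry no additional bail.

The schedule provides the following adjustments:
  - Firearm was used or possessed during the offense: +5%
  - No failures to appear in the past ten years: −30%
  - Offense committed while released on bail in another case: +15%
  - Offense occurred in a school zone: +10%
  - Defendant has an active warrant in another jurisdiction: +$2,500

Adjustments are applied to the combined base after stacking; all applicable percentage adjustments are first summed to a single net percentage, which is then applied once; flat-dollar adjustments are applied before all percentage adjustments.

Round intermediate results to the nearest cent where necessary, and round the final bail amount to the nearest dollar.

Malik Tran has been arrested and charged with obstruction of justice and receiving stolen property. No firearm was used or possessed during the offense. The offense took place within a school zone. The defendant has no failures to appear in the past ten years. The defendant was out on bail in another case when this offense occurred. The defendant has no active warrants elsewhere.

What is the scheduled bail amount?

Base amounts from the schedule: obstruction of justice $3,300; receiving stolen property $7,400.
Stacking rule: use the highest base only. Highest is receiving stolen property at $7,400. Combined base = $7,400.
Net percentage adjustment: −30% +15% +10% = −5%. $7,400 × 0.95 = $7,030.

$7,030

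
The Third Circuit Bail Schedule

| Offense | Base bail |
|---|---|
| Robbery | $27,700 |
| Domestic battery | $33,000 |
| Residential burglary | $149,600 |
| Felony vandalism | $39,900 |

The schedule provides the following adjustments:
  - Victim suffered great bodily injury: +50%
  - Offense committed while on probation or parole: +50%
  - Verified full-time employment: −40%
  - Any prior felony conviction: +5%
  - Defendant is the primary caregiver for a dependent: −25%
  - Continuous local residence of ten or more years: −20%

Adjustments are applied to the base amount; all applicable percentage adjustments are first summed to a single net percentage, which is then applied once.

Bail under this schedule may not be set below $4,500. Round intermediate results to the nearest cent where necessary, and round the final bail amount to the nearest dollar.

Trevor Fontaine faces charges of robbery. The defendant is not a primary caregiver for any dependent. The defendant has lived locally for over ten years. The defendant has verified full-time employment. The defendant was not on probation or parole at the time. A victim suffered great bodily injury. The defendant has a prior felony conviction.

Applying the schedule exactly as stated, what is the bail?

$26,315

Base amounts from the schedule: robbery $27,700.
Single charge. Combined base = $27,700.
Net percentage adjustment: +50% −40% +5% −20% = −5%. $27,700 × 0.95 = $26,315.
$26,315 is at or above the $4,500 minimum.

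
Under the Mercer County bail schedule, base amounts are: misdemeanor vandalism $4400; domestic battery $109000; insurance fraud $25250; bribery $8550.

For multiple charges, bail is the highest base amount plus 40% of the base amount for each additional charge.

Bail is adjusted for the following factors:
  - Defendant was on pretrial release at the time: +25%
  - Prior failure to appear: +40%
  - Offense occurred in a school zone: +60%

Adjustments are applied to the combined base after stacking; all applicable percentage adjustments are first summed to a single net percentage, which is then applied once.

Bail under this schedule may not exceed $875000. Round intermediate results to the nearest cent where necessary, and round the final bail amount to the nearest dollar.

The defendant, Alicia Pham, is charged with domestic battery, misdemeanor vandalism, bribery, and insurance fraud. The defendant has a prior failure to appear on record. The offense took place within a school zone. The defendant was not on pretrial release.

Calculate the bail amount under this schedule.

$248560

Base amounts from the schedule: domestic battery $109000; misdemeanor vandalism $4400; bribery $8550; insurance fraud $25250.
Stacking rule: highest base plus 40% of each additional charge. Highest is domestic battery at $109000. Additional: $4400 × 40% = $1760; $8550 × 40% = $3420; $25250 × 40% = $10100. Combined base = $109000 + $15280 = $124280.
Net percentage adjustment: +40% +60% = +100%. $124280 × 2 = $248560.
$248560 is within the $875000 maximum.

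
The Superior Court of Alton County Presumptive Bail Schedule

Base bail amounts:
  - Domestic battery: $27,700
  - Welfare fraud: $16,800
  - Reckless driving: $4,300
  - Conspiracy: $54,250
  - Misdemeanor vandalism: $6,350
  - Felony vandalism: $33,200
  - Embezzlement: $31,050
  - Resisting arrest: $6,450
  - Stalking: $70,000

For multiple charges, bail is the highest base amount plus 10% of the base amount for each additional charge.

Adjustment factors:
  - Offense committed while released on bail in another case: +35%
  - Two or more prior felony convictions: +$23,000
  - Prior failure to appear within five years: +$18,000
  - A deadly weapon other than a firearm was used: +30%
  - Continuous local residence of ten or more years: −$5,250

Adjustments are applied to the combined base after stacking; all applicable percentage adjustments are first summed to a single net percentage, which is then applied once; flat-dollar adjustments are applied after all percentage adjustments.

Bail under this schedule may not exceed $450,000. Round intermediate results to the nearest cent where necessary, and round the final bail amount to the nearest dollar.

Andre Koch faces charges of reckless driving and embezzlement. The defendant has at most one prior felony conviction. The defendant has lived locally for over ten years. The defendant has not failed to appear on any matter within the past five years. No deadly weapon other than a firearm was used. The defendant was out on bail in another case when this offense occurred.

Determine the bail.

$37,248

Base amounts from the schedule: reckless driving $4,300; embezzlement $31,050.
Stacking rule: highest base plus 10% of each additional charge. Highest is embezzlement at $31,050. Additional: $4,300 × 10% = $430. Combined base = $31,050 + $430 = $31,480.
Offense committed while released on bail in another case (+35%): $31,480 × 1.35 = $42,498.
Continuous local residence of ten or more years (−$5,250 flat): $42,498 − $5,250 = $37,248.
$37,248 is within the $450,000 maximum.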